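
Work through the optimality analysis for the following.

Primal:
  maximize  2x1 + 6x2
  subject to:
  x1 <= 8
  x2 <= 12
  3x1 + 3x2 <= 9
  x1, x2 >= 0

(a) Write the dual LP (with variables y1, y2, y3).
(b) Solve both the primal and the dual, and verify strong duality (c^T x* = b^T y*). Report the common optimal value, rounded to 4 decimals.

The standard primal-dual pair for 'max c^T x s.t. A x <= b, x >= 0' is:
  Dual:  min b^T y  s.t.  A^T y >= c,  y >= 0.

So the dual LP is:
  minimize  8y1 + 12y2 + 9y3
  subject to:
    y1 + 3y3 >= 2
    y2 + 3y3 >= 6
    y1, y2, y3 >= 0

Solving the primal: x* = (0, 3).
  primal value c^T x* = 18.
Solving the dual: y* = (0, 0, 2).
  dual value b^T y* = 18.
Strong duality: c^T x* = b^T y*. Confirmed.

18


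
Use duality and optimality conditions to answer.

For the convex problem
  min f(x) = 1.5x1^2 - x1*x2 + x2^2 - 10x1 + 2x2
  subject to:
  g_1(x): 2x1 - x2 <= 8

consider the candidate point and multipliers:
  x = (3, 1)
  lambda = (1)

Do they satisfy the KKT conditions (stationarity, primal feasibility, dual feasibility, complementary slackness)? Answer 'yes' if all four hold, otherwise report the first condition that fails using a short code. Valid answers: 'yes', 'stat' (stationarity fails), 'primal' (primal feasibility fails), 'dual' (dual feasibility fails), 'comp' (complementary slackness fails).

Gradient of f: grad f(x) = Q x + c = (-2, 1)
Constraint values g_i(x) = a_i^T x - b_i:
  g_1((3, 1)) = -3
Stationarity residual: grad f(x) + sum_i lambda_i a_i = (0, 0)
  -> stationarity OK
Primal feasibility (all g_i <= 0): OK
Dual feasibility (all lambda_i >= 0): OK
Complementary slackness (lambda_i * g_i(x) = 0 for all i): FAILS

Verdict: the first failing condition is complementary_slackness -> comp.

comp


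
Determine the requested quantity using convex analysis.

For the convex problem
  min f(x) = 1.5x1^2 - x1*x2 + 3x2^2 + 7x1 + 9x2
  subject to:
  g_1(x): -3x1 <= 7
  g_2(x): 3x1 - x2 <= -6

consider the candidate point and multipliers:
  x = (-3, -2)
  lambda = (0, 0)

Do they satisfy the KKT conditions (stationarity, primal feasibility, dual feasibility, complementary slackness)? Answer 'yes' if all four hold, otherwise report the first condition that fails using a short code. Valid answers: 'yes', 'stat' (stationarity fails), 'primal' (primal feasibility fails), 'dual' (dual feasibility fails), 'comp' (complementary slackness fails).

Gradient of f: grad f(x) = Q x + c = (0, 0)
Constraint values g_i(x) = a_i^T x - b_i:
  g_1((-3, -2)) = 2
  g_2((-3, -2)) = -1
Stationarity residual: grad f(x) + sum_i lambda_i a_i = (0, 0)
  -> stationarity OK
Primal feasibility (all g_i <= 0): FAILS
Dual feasibility (all lambda_i >= 0): OK
Complementary slackness (lambda_i * g_i(x) = 0 for all i): OK

Verdict: the first failing condition is primal_feasibility -> primal.

primal


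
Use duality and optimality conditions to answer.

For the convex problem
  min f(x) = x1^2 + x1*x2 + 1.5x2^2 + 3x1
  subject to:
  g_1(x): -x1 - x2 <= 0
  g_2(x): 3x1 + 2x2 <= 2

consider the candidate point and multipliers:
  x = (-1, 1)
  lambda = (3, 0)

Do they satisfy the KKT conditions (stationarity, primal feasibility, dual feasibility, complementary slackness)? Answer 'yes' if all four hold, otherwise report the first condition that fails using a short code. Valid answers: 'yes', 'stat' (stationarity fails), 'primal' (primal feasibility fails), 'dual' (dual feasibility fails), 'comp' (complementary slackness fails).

Gradient of f: grad f(x) = Q x + c = (2, 2)
Constraint values g_i(x) = a_i^T x - b_i:
  g_1((-1, 1)) = 0
  g_2((-1, 1)) = -3
Stationarity residual: grad f(x) + sum_i lambda_i a_i = (-1, -1)
  -> stationarity FAILS
Primal feasibility (all g_i <= 0): OK
Dual feasibility (all lambda_i >= 0): OK
Complementary slackness (lambda_i * g_i(x) = 0 for all i): OK

Verdict: the first failing condition is stationarity -> stat.

stat


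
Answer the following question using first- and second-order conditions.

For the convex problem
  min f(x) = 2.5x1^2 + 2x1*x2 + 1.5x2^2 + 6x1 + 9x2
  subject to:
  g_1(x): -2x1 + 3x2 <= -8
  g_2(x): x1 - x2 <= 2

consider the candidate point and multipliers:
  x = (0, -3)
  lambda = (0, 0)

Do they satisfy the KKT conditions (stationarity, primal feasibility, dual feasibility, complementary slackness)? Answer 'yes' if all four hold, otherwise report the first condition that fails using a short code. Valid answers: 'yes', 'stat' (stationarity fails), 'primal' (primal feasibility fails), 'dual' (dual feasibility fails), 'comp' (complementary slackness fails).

Gradient of f: grad f(x) = Q x + c = (0, 0)
Constraint values g_i(x) = a_i^T x - b_i:
  g_1((0, -3)) = -1
  g_2((0, -3)) = 1
Stationarity residual: grad f(x) + sum_i lambda_i a_i = (0, 0)
  -> stationarity OK
Primal feasibility (all g_i <= 0): FAILS
Dual feasibility (all lambda_i >= 0): OK
Complementary slackness (lambda_i * g_i(x) = 0 for all i): OK

Verdict: the first failing condition is primal_feasibility -> primal.

primal


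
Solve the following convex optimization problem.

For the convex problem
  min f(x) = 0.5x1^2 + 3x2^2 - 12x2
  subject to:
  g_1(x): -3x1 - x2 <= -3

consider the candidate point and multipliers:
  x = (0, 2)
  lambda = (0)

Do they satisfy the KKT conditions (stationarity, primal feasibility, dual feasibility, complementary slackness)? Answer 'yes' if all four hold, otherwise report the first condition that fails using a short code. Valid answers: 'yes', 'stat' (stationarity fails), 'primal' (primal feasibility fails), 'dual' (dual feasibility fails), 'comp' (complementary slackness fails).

Gradient of f: grad f(x) = Q x + c = (0, 0)
Constraint values g_i(x) = a_i^T x - b_i:
  g_1((0, 2)) = 1
Stationarity residual: grad f(x) + sum_i lambda_i a_i = (0, 0)
  -> stationarity OK
Primal feasibility (all g_i <= 0): FAILS
Dual feasibility (all lambda_i >= 0): OK
Complementary slackness (lambda_i * g_i(x) = 0 for all i): OK

Verdict: the first failing condition is primal_feasibility -> primal.

primal


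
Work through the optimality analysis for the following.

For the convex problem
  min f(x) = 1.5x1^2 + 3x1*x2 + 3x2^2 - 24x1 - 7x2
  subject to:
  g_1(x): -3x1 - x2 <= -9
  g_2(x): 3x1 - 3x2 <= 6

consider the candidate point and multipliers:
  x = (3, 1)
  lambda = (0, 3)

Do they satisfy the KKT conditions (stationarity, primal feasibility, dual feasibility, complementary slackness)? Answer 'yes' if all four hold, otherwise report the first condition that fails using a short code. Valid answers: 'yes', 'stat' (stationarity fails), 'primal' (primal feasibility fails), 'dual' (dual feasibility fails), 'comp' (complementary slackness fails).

Gradient of f: grad f(x) = Q x + c = (-12, 8)
Constraint values g_i(x) = a_i^T x - b_i:
  g_1((3, 1)) = -1
  g_2((3, 1)) = 0
Stationarity residual: grad f(x) + sum_i lambda_i a_i = (-3, -1)
  -> stationarity FAILS
Primal feasibility (all g_i <= 0): OK
Dual feasibility (all lambda_i >= 0): OK
Complementary slackness (lambda_i * g_i(x) = 0 for all i): OK

Verdict: the first failing condition is stationarity -> stat.

stat


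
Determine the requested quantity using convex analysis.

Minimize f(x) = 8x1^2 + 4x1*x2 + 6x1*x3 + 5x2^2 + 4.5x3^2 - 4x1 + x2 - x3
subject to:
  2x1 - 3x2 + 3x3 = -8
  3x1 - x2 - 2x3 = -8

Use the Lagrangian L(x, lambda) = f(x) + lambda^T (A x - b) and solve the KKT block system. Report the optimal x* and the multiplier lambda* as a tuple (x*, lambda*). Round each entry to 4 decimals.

Form the Lagrangian:
  L(x, lambda) = (1/2) x^T Q x + c^T x + lambda^T (A x - b)
Stationarity (grad_x L = 0): Q x + c + A^T lambda = 0.
Primal feasibility: A x = b.

This gives the KKT block system:
  [ Q   A^T ] [ x     ]   [-c ]
  [ A    0  ] [ lambda ] = [ b ]

Solving the linear system:
  x*      = (-1.6101, 2.1188, 0.5255)
  lambda* = (4.1584, 3.2721)
  f(x*)   = 33.739

x* = (-1.6101, 2.1188, 0.5255), lambda* = (4.1584, 3.2721)


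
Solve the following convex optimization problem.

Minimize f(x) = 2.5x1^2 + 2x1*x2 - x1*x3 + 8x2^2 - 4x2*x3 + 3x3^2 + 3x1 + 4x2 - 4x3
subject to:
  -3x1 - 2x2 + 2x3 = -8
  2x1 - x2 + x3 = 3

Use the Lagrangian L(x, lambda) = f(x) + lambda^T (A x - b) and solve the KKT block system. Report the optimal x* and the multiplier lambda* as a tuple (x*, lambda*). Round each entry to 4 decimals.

Form the Lagrangian:
  L(x, lambda) = (1/2) x^T Q x + c^T x + lambda^T (A x - b)
Stationarity (grad_x L = 0): Q x + c + A^T lambda = 0.
Primal feasibility: A x = b.

This gives the KKT block system:
  [ Q   A^T ] [ x     ]   [-c ]
  [ A    0  ] [ lambda ] = [ b ]

Solving the linear system:
  x*      = (2, 0, -1)
  lambda* = (5.4286, 1.1429)
  f(x*)   = 25

x* = (2, 0, -1), lambda* = (5.4286, 1.1429)


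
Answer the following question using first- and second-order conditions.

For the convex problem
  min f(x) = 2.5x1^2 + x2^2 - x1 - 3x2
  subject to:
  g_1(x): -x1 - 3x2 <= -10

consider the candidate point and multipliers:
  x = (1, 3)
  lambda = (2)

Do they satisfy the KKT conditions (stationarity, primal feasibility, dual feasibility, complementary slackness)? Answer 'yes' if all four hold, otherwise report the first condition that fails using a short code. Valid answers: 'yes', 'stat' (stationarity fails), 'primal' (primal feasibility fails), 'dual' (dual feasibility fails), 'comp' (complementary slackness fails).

Gradient of f: grad f(x) = Q x + c = (4, 3)
Constraint values g_i(x) = a_i^T x - b_i:
  g_1((1, 3)) = 0
Stationarity residual: grad f(x) + sum_i lambda_i a_i = (2, -3)
  -> stationarity FAILS
Primal feasibility (all g_i <= 0): OK
Dual feasibility (all lambda_i >= 0): OK
Complementary slackness (lambda_i * g_i(x) = 0 for all i): OK

Verdict: the first failing condition is stationarity -> stat.

stat


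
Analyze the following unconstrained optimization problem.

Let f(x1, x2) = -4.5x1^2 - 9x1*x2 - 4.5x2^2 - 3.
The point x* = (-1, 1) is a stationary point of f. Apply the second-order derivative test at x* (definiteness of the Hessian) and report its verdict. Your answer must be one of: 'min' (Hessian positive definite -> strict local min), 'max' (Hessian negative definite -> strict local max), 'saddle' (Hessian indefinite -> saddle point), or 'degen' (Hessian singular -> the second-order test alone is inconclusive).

Compute the Hessian H = grad^2 f:
  H = [[-9, -9], [-9, -9]]
Verify stationarity: grad f(x*) = H x* + g = (0, 0).
Eigenvalues of H: -18, 0.
H has a zero eigenvalue (singular; negative semidefinite but not definite), so H is neither positive definite, negative definite, nor indefinite. The second-order test alone is inconclusive -> degen.
(Indeed, f is constant along the null direction of H through x*, so x* is not a strict local extremum.)

degen


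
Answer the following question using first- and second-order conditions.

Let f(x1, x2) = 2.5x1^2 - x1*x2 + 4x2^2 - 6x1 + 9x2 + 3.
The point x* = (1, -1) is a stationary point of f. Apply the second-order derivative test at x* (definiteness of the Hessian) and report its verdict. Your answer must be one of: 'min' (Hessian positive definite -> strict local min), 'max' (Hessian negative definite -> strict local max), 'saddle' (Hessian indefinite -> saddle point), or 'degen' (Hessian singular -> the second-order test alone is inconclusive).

Compute the Hessian H = grad^2 f:
  H = [[5, -1], [-1, 8]]
Verify stationarity: grad f(x*) = H x* + g = (0, 0).
Eigenvalues of H: 4.6972, 8.3028.
Both eigenvalues > 0, so H is positive definite -> x* is a strict local min.

min


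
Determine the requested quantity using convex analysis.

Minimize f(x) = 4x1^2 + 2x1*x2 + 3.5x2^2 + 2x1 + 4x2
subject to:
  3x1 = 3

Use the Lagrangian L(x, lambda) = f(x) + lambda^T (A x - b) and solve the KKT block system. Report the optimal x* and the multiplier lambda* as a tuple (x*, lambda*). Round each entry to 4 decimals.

Form the Lagrangian:
  L(x, lambda) = (1/2) x^T Q x + c^T x + lambda^T (A x - b)
Stationarity (grad_x L = 0): Q x + c + A^T lambda = 0.
Primal feasibility: A x = b.

This gives the KKT block system:
  [ Q   A^T ] [ x     ]   [-c ]
  [ A    0  ] [ lambda ] = [ b ]

Solving the linear system:
  x*      = (1, -0.8571)
  lambda* = (-2.7619)
  f(x*)   = 3.4286

x* = (1, -0.8571), lambda* = (-2.7619)


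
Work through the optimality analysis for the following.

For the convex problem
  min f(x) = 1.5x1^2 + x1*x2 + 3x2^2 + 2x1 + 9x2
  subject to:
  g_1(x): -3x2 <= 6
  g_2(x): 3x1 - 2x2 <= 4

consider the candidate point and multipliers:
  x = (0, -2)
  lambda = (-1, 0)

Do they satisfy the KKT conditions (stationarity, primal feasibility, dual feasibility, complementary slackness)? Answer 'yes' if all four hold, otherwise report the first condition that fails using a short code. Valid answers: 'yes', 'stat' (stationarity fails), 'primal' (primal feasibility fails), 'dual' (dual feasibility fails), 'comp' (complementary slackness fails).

Gradient of f: grad f(x) = Q x + c = (0, -3)
Constraint values g_i(x) = a_i^T x - b_i:
  g_1((0, -2)) = 0
  g_2((0, -2)) = 0
Stationarity residual: grad f(x) + sum_i lambda_i a_i = (0, 0)
  -> stationarity OK
Primal feasibility (all g_i <= 0): OK
Dual feasibility (all lambda_i >= 0): FAILS
Complementary slackness (lambda_i * g_i(x) = 0 for all i): OK

Verdict: the first failing condition is dual_feasibility -> dual.

dual


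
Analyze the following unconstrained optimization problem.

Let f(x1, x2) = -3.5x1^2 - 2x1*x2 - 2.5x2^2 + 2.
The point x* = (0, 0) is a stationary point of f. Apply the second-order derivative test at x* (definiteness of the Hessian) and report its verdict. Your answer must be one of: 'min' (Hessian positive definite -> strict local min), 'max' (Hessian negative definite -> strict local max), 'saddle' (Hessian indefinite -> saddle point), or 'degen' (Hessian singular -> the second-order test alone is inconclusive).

Compute the Hessian H = grad^2 f:
  H = [[-7, -2], [-2, -5]]
Verify stationarity: grad f(x*) = H x* + g = (0, 0).
Eigenvalues of H: -8.2361, -3.7639.
Both eigenvalues < 0, so H is negative definite -> x* is a strict local max.

max


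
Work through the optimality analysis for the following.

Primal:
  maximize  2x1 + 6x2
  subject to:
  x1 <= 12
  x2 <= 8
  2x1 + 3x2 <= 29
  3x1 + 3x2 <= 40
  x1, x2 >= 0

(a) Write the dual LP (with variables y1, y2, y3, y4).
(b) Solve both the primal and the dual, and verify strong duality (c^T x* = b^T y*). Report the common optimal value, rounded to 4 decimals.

The standard primal-dual pair for 'max c^T x s.t. A x <= b, x >= 0' is:
  Dual:  min b^T y  s.t.  A^T y >= c,  y >= 0.

So the dual LP is:
  minimize  12y1 + 8y2 + 29y3 + 40y4
  subject to:
    y1 + 2y3 + 3y4 >= 2
    y2 + 3y3 + 3y4 >= 6
    y1, y2, y3, y4 >= 0

Solving the primal: x* = (2.5, 8).
  primal value c^T x* = 53.
Solving the dual: y* = (0, 3, 1, 0).
  dual value b^T y* = 53.
Strong duality: c^T x* = b^T y*. Confirmed.

53


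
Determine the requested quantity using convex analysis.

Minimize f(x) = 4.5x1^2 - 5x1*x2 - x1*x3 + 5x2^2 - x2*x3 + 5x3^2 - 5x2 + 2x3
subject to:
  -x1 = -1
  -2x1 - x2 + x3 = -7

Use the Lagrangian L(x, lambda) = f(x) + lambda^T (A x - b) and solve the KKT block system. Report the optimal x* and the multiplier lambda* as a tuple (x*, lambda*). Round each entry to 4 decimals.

Form the Lagrangian:
  L(x, lambda) = (1/2) x^T Q x + c^T x + lambda^T (A x - b)
Stationarity (grad_x L = 0): Q x + c + A^T lambda = 0.
Primal feasibility: A x = b.

This gives the KKT block system:
  [ Q   A^T ] [ x     ]   [-c ]
  [ A    0  ] [ lambda ] = [ b ]

Solving the linear system:
  x*      = (1, 3, -2)
  lambda* = (-48, 22)
  f(x*)   = 43.5

x* = (1, 3, -2), lambda* = (-48, 22)


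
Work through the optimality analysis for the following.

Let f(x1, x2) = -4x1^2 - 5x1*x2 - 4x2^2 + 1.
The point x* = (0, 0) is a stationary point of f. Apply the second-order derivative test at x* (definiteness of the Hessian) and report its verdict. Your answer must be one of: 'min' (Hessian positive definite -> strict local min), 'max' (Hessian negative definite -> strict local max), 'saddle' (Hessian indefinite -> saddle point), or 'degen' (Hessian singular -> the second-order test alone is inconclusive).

Compute the Hessian H = grad^2 f:
  H = [[-8, -5], [-5, -8]]
Verify stationarity: grad f(x*) = H x* + g = (0, 0).
Eigenvalues of H: -13, -3.
Both eigenvalues < 0, so H is negative definite -> x* is a strict local max.

max


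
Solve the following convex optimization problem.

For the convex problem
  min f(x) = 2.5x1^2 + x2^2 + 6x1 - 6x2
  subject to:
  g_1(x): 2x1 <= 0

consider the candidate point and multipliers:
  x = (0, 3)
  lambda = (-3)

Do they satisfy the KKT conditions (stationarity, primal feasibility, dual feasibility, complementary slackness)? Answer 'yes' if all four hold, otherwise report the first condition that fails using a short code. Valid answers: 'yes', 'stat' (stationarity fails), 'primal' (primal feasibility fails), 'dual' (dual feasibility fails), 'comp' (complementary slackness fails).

Gradient of f: grad f(x) = Q x + c = (6, 0)
Constraint values g_i(x) = a_i^T x - b_i:
  g_1((0, 3)) = 0
Stationarity residual: grad f(x) + sum_i lambda_i a_i = (0, 0)
  -> stationarity OK
Primal feasibility (all g_i <= 0): OK
Dual feasibility (all lambda_i >= 0): FAILS
Complementary slackness (lambda_i * g_i(x) = 0 for all i): OK

Verdict: the first failing condition is dual_feasibility -> dual.

dual


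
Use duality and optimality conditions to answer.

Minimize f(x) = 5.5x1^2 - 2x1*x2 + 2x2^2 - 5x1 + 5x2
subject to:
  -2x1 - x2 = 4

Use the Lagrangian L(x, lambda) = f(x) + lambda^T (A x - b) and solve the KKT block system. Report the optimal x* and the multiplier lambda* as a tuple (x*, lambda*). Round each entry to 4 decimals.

Form the Lagrangian:
  L(x, lambda) = (1/2) x^T Q x + c^T x + lambda^T (A x - b)
Stationarity (grad_x L = 0): Q x + c + A^T lambda = 0.
Primal feasibility: A x = b.

This gives the KKT block system:
  [ Q   A^T ] [ x     ]   [-c ]
  [ A    0  ] [ lambda ] = [ b ]

Solving the linear system:
  x*      = (-0.7143, -2.5714)
  lambda* = (-3.8571)
  f(x*)   = 3.0714

x* = (-0.7143, -2.5714), lambda* = (-3.8571)


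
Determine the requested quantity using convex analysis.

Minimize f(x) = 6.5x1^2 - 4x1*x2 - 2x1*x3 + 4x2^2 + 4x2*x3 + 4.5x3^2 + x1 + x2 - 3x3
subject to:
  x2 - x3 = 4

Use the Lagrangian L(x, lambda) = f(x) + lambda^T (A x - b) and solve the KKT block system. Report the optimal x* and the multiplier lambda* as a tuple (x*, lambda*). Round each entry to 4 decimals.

Form the Lagrangian:
  L(x, lambda) = (1/2) x^T Q x + c^T x + lambda^T (A x - b)
Stationarity (grad_x L = 0): Q x + c + A^T lambda = 0.
Primal feasibility: A x = b.

This gives the KKT block system:
  [ Q   A^T ] [ x     ]   [-c ]
  [ A    0  ] [ lambda ] = [ b ]

Solving the linear system:
  x*      = (0.3426, 2.2422, -1.7578)
  lambda* = (-10.5363)
  f(x*)   = 25.0017

x* = (0.3426, 2.2422, -1.7578), lambda* = (-10.5363)


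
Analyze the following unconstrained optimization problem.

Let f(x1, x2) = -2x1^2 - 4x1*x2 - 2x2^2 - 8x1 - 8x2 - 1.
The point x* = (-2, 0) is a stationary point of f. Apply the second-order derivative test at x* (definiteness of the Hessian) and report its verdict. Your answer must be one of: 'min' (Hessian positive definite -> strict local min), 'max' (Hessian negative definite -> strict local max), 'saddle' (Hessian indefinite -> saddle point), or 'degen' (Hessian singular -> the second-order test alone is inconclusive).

Compute the Hessian H = grad^2 f:
  H = [[-4, -4], [-4, -4]]
Verify stationarity: grad f(x*) = H x* + g = (0, 0).
Eigenvalues of H: -8, 0.
H has a zero eigenvalue (singular; negative semidefinite but not definite), so H is neither positive definite, negative definite, nor indefinite. The second-order test alone is inconclusive -> degen.
(Indeed, f is constant along the null direction of H through x*, so x* is not a strict local extremum.)

degen


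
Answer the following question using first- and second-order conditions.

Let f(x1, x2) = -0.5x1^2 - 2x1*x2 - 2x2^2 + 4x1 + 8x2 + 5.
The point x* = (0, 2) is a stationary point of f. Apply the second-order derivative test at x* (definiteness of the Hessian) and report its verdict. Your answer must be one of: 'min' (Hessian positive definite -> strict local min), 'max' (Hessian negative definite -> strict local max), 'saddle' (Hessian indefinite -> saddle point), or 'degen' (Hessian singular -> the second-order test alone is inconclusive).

Compute the Hessian H = grad^2 f:
  H = [[-1, -2], [-2, -4]]
Verify stationarity: grad f(x*) = H x* + g = (0, 0).
Eigenvalues of H: -5, 0.
H has a zero eigenvalue (singular; negative semidefinite but not definite), so H is neither positive definite, negative definite, nor indefinite. The second-order test alone is inconclusive -> degen.
(Indeed, f is constant along the null direction of H through x*, so x* is not a strict local extremum.)

degen


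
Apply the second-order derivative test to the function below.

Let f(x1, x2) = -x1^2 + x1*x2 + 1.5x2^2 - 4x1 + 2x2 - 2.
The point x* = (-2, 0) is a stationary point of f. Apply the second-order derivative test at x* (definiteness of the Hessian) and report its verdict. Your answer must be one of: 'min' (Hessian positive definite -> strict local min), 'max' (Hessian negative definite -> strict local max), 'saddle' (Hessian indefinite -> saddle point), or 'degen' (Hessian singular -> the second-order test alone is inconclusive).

Compute the Hessian H = grad^2 f:
  H = [[-2, 1], [1, 3]]
Verify stationarity: grad f(x*) = H x* + g = (0, 0).
Eigenvalues of H: -2.1926, 3.1926.
Eigenvalues have mixed signs, so H is indefinite -> x* is a saddle point.

saddle


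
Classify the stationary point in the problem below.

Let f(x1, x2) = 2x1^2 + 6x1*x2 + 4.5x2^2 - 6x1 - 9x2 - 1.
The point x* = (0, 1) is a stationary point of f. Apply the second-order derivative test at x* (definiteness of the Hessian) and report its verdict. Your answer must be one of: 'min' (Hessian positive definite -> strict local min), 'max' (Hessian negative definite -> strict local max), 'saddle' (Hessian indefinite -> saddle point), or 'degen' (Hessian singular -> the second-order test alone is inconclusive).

Compute the Hessian H = grad^2 f:
  H = [[4, 6], [6, 9]]
Verify stationarity: grad f(x*) = H x* + g = (0, 0).
Eigenvalues of H: 0, 13.
H has a zero eigenvalue (singular; positive semidefinite but not definite), so H is neither positive definite, negative definite, nor indefinite. The second-order test alone is inconclusive -> degen.
(Indeed, f is constant along the null direction of H through x*, so x* is not a strict local extremum.)

degen


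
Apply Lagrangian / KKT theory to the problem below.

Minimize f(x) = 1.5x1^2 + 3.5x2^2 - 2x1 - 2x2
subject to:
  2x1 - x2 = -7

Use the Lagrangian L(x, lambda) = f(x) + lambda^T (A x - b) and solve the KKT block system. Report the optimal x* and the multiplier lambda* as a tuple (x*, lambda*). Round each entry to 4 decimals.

Form the Lagrangian:
  L(x, lambda) = (1/2) x^T Q x + c^T x + lambda^T (A x - b)
Stationarity (grad_x L = 0): Q x + c + A^T lambda = 0.
Primal feasibility: A x = b.

This gives the KKT block system:
  [ Q   A^T ] [ x     ]   [-c ]
  [ A    0  ] [ lambda ] = [ b ]

Solving the linear system:
  x*      = (-2.9677, 1.0645)
  lambda* = (5.4516)
  f(x*)   = 20.9839

x* = (-2.9677, 1.0645), lambda* = (5.4516)


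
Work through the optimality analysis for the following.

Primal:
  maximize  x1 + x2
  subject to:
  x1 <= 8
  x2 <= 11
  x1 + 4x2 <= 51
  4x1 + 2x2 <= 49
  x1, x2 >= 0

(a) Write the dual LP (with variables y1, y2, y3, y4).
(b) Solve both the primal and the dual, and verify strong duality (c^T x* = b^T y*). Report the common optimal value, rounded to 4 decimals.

The standard primal-dual pair for 'max c^T x s.t. A x <= b, x >= 0' is:
  Dual:  min b^T y  s.t.  A^T y >= c,  y >= 0.

So the dual LP is:
  minimize  8y1 + 11y2 + 51y3 + 49y4
  subject to:
    y1 + y3 + 4y4 >= 1
    y2 + 4y3 + 2y4 >= 1
    y1, y2, y3, y4 >= 0

Solving the primal: x* = (6.75, 11).
  primal value c^T x* = 17.75.
Solving the dual: y* = (0, 0.5, 0, 0.25).
  dual value b^T y* = 17.75.
Strong duality: c^T x* = b^T y*. Confirmed.

17.75


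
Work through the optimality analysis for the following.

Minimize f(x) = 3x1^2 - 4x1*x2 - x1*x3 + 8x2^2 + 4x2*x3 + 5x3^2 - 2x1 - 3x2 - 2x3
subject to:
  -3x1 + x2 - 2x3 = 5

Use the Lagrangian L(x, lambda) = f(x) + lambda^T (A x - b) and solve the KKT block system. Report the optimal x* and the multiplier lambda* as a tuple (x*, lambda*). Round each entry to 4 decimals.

Form the Lagrangian:
  L(x, lambda) = (1/2) x^T Q x + c^T x + lambda^T (A x - b)
Stationarity (grad_x L = 0): Q x + c + A^T lambda = 0.
Primal feasibility: A x = b.

This gives the KKT block system:
  [ Q   A^T ] [ x     ]   [-c ]
  [ A    0  ] [ lambda ] = [ b ]

Solving the linear system:
  x*      = (-1.1579, 0.2515, -0.6374)
  lambda* = (-3.1053)
  f(x*)   = 9.1813

x* = (-1.1579, 0.2515, -0.6374), lambda* = (-3.1053)


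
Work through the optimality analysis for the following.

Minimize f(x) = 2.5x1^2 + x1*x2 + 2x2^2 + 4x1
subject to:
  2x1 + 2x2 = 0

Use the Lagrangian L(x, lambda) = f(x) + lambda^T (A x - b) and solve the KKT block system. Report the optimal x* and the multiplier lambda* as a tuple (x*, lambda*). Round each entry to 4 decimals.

Form the Lagrangian:
  L(x, lambda) = (1/2) x^T Q x + c^T x + lambda^T (A x - b)
Stationarity (grad_x L = 0): Q x + c + A^T lambda = 0.
Primal feasibility: A x = b.

This gives the KKT block system:
  [ Q   A^T ] [ x     ]   [-c ]
  [ A    0  ] [ lambda ] = [ b ]

Solving the linear system:
  x*      = (-0.5714, 0.5714)
  lambda* = (-0.8571)
  f(x*)   = -1.1429

x* = (-0.5714, 0.5714), lambda* = (-0.8571)


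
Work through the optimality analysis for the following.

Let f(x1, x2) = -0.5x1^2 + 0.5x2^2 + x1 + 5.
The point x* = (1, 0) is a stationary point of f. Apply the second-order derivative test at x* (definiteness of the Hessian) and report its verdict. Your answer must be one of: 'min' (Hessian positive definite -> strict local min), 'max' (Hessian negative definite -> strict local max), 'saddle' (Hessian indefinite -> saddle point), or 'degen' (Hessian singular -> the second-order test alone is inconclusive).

Compute the Hessian H = grad^2 f:
  H = [[-1, 0], [0, 1]]
Verify stationarity: grad f(x*) = H x* + g = (0, 0).
Eigenvalues of H: -1, 1.
Eigenvalues have mixed signs, so H is indefinite -> x* is a saddle point.

saddle


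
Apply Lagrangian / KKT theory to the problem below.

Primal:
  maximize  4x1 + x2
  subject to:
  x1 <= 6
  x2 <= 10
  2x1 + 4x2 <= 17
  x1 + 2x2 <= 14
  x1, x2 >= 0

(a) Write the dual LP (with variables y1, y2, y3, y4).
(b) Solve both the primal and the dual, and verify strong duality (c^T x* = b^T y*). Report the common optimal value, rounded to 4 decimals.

The standard primal-dual pair for 'max c^T x s.t. A x <= b, x >= 0' is:
  Dual:  min b^T y  s.t.  A^T y >= c,  y >= 0.

So the dual LP is:
  minimize  6y1 + 10y2 + 17y3 + 14y4
  subject to:
    y1 + 2y3 + y4 >= 4
    y2 + 4y3 + 2y4 >= 1
    y1, y2, y3, y4 >= 0

Solving the primal: x* = (6, 1.25).
  primal value c^T x* = 25.25.
Solving the dual: y* = (3.5, 0, 0.25, 0).
  dual value b^T y* = 25.25.
Strong duality: c^T x* = b^T y*. Confirmed.

25.25


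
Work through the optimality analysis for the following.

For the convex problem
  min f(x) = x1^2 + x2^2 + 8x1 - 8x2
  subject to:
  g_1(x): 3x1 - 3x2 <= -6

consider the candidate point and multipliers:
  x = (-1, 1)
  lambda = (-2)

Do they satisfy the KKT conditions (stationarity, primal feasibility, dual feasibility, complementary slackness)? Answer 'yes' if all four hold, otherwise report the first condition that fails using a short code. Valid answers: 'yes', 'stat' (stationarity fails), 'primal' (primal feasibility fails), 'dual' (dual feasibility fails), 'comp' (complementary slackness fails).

Gradient of f: grad f(x) = Q x + c = (6, -6)
Constraint values g_i(x) = a_i^T x - b_i:
  g_1((-1, 1)) = 0
Stationarity residual: grad f(x) + sum_i lambda_i a_i = (0, 0)
  -> stationarity OK
Primal feasibility (all g_i <= 0): OK
Dual feasibility (all lambda_i >= 0): FAILS
Complementary slackness (lambda_i * g_i(x) = 0 for all i): OK

Verdict: the first failing condition is dual_feasibility -> dual.

dual


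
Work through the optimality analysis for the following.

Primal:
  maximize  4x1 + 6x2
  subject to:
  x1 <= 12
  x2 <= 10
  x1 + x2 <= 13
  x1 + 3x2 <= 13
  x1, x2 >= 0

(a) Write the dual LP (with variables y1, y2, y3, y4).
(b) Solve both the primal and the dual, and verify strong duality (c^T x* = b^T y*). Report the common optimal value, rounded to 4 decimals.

The standard primal-dual pair for 'max c^T x s.t. A x <= b, x >= 0' is:
  Dual:  min b^T y  s.t.  A^T y >= c,  y >= 0.

So the dual LP is:
  minimize  12y1 + 10y2 + 13y3 + 13y4
  subject to:
    y1 + y3 + y4 >= 4
    y2 + y3 + 3y4 >= 6
    y1, y2, y3, y4 >= 0

Solving the primal: x* = (12, 0.3333).
  primal value c^T x* = 50.
Solving the dual: y* = (2, 0, 0, 2).
  dual value b^T y* = 50.
Strong duality: c^T x* = b^T y*. Confirmed.

50


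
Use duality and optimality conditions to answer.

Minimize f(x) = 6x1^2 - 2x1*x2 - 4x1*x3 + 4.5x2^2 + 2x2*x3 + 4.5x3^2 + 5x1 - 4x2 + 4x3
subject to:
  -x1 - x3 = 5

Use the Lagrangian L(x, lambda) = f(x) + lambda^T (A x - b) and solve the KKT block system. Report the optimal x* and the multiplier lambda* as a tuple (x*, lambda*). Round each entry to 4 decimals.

Form the Lagrangian:
  L(x, lambda) = (1/2) x^T Q x + c^T x + lambda^T (A x - b)
Stationarity (grad_x L = 0): Q x + c + A^T lambda = 0.
Primal feasibility: A x = b.

This gives the KKT block system:
  [ Q   A^T ] [ x     ]   [-c ]
  [ A    0  ] [ lambda ] = [ b ]

Solving the linear system:
  x*      = (-2.1959, 0.5796, -2.8041)
  lambda* = (-11.2939)
  f(x*)   = 15.9776

x* = (-2.1959, 0.5796, -2.8041), lambda* = (-11.2939)


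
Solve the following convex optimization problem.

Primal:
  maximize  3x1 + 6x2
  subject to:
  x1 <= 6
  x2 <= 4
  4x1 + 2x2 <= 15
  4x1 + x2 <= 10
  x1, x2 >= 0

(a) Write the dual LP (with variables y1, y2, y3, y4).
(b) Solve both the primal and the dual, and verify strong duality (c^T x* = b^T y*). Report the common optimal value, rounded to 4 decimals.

The standard primal-dual pair for 'max c^T x s.t. A x <= b, x >= 0' is:
  Dual:  min b^T y  s.t.  A^T y >= c,  y >= 0.

So the dual LP is:
  minimize  6y1 + 4y2 + 15y3 + 10y4
  subject to:
    y1 + 4y3 + 4y4 >= 3
    y2 + 2y3 + y4 >= 6
    y1, y2, y3, y4 >= 0

Solving the primal: x* = (1.5, 4).
  primal value c^T x* = 28.5.
Solving the dual: y* = (0, 5.25, 0, 0.75).
  dual value b^T y* = 28.5.
Strong duality: c^T x* = b^T y*. Confirmed.

28.5


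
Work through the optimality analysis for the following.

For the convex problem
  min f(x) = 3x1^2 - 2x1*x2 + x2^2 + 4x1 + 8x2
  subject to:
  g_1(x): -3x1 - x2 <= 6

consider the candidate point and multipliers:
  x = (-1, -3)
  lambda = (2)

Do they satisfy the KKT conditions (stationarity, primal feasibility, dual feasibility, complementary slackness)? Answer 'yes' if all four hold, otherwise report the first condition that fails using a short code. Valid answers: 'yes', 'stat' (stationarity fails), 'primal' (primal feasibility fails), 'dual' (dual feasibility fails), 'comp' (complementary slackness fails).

Gradient of f: grad f(x) = Q x + c = (4, 4)
Constraint values g_i(x) = a_i^T x - b_i:
  g_1((-1, -3)) = 0
Stationarity residual: grad f(x) + sum_i lambda_i a_i = (-2, 2)
  -> stationarity FAILS
Primal feasibility (all g_i <= 0): OK
Dual feasibility (all lambda_i >= 0): OK
Complementary slackness (lambda_i * g_i(x) = 0 for all i): OK

Verdict: the first failing condition is stationarity -> stat.

stat


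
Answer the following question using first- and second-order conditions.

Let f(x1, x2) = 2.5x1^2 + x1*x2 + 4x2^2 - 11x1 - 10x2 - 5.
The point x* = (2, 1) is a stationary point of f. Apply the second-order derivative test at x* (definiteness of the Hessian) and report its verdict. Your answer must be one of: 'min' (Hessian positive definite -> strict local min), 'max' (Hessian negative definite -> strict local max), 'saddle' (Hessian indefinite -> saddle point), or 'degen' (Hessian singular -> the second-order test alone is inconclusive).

Compute the Hessian H = grad^2 f:
  H = [[5, 1], [1, 8]]
Verify stationarity: grad f(x*) = H x* + g = (0, 0).
Eigenvalues of H: 4.6972, 8.3028.
Both eigenvalues > 0, so H is positive definite -> x* is a strict local min.

min


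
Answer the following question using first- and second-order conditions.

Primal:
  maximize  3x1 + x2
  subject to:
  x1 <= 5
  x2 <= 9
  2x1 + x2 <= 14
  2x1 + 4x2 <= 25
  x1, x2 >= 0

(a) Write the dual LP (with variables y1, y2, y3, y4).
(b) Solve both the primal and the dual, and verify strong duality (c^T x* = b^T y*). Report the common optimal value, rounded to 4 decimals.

The standard primal-dual pair for 'max c^T x s.t. A x <= b, x >= 0' is:
  Dual:  min b^T y  s.t.  A^T y >= c,  y >= 0.

So the dual LP is:
  minimize  5y1 + 9y2 + 14y3 + 25y4
  subject to:
    y1 + 2y3 + 2y4 >= 3
    y2 + y3 + 4y4 >= 1
    y1, y2, y3, y4 >= 0

Solving the primal: x* = (5, 3.75).
  primal value c^T x* = 18.75.
Solving the dual: y* = (2.5, 0, 0, 0.25).
  dual value b^T y* = 18.75.
Strong duality: c^T x* = b^T y*. Confirmed.

18.75


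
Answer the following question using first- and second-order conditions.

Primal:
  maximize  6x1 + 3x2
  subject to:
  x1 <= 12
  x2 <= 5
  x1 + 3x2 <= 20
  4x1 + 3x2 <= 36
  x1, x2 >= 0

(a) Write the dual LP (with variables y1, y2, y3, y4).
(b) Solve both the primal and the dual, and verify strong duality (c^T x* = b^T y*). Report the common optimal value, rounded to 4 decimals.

The standard primal-dual pair for 'max c^T x s.t. A x <= b, x >= 0' is:
  Dual:  min b^T y  s.t.  A^T y >= c,  y >= 0.

So the dual LP is:
  minimize  12y1 + 5y2 + 20y3 + 36y4
  subject to:
    y1 + y3 + 4y4 >= 6
    y2 + 3y3 + 3y4 >= 3
    y1, y2, y3, y4 >= 0

Solving the primal: x* = (9, 0).
  primal value c^T x* = 54.
Solving the dual: y* = (0, 0, 0, 1.5).
  dual value b^T y* = 54.
Strong duality: c^T x* = b^T y*. Confirmed.

54


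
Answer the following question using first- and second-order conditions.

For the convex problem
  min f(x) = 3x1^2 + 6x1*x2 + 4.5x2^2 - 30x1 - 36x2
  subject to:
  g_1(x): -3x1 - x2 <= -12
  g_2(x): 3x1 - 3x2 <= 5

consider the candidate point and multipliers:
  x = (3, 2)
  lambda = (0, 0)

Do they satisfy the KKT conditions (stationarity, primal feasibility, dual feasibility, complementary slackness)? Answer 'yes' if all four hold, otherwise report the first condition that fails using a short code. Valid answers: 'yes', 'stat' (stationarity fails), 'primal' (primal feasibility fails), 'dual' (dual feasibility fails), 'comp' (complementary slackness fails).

Gradient of f: grad f(x) = Q x + c = (0, 0)
Constraint values g_i(x) = a_i^T x - b_i:
  g_1((3, 2)) = 1
  g_2((3, 2)) = -2
Stationarity residual: grad f(x) + sum_i lambda_i a_i = (0, 0)
  -> stationarity OK
Primal feasibility (all g_i <= 0): FAILS
Dual feasibility (all lambda_i >= 0): OK
Complementary slackness (lambda_i * g_i(x) = 0 for all i): OK

Verdict: the first failing condition is primal_feasibility -> primal.

primal


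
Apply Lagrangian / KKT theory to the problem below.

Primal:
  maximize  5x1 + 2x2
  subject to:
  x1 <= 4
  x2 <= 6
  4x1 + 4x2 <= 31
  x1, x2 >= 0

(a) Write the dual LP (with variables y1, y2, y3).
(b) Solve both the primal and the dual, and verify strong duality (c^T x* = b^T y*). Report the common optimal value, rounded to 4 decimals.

The standard primal-dual pair for 'max c^T x s.t. A x <= b, x >= 0' is:
  Dual:  min b^T y  s.t.  A^T y >= c,  y >= 0.

So the dual LP is:
  minimize  4y1 + 6y2 + 31y3
  subject to:
    y1 + 4y3 >= 5
    y2 + 4y3 >= 2
    y1, y2, y3 >= 0

Solving the primal: x* = (4, 3.75).
  primal value c^T x* = 27.5.
Solving the dual: y* = (3, 0, 0.5).
  dual value b^T y* = 27.5.
Strong duality: c^T x* = b^T y*. Confirmed.

27.5


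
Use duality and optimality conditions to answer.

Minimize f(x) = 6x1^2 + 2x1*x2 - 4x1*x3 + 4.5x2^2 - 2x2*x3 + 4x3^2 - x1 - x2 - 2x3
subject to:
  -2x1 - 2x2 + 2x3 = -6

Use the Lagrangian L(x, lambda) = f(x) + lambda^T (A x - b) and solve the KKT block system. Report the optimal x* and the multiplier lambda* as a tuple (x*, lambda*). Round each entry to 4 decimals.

Form the Lagrangian:
  L(x, lambda) = (1/2) x^T Q x + c^T x + lambda^T (A x - b)
Stationarity (grad_x L = 0): Q x + c + A^T lambda = 0.
Primal feasibility: A x = b.

This gives the KKT block system:
  [ Q   A^T ] [ x     ]   [-c ]
  [ A    0  ] [ lambda ] = [ b ]

Solving the linear system:
  x*      = (0.7929, 1.3714, -0.8357)
  lambda* = (7.3)
  f(x*)   = 21.6536

x* = (0.7929, 1.3714, -0.8357), lambda* = (7.3)


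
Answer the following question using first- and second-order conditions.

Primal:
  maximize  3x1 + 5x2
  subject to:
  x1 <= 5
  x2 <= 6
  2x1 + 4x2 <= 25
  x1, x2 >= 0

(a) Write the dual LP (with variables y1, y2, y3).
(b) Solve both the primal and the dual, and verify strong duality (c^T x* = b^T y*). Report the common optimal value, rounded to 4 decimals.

The standard primal-dual pair for 'max c^T x s.t. A x <= b, x >= 0' is:
  Dual:  min b^T y  s.t.  A^T y >= c,  y >= 0.

So the dual LP is:
  minimize  5y1 + 6y2 + 25y3
  subject to:
    y1 + 2y3 >= 3
    y2 + 4y3 >= 5
    y1, y2, y3 >= 0

Solving the primal: x* = (5, 3.75).
  primal value c^T x* = 33.75.
Solving the dual: y* = (0.5, 0, 1.25).
  dual value b^T y* = 33.75.
Strong duality: c^T x* = b^T y*. Confirmed.

33.75


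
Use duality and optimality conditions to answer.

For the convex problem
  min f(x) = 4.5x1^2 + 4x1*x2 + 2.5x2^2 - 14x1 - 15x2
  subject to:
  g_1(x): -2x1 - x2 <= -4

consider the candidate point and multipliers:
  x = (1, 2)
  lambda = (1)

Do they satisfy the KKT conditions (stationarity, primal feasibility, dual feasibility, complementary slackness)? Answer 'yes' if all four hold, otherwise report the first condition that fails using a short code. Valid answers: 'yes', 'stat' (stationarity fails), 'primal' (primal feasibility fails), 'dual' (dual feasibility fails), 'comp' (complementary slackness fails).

Gradient of f: grad f(x) = Q x + c = (3, -1)
Constraint values g_i(x) = a_i^T x - b_i:
  g_1((1, 2)) = 0
Stationarity residual: grad f(x) + sum_i lambda_i a_i = (1, -2)
  -> stationarity FAILS
Primal feasibility (all g_i <= 0): OK
Dual feasibility (all lambda_i >= 0): OK
Complementary slackness (lambda_i * g_i(x) = 0 for all i): OK

Verdict: the first failing condition is stationarity -> stat.

stat


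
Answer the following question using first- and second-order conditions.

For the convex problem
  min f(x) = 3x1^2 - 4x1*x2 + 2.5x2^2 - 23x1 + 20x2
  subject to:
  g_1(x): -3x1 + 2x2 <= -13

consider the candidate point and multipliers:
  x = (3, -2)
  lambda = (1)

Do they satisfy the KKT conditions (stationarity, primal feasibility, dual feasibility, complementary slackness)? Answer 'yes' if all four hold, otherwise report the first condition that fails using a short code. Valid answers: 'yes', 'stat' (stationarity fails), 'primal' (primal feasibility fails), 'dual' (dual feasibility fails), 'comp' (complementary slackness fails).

Gradient of f: grad f(x) = Q x + c = (3, -2)
Constraint values g_i(x) = a_i^T x - b_i:
  g_1((3, -2)) = 0
Stationarity residual: grad f(x) + sum_i lambda_i a_i = (0, 0)
  -> stationarity OK
Primal feasibility (all g_i <= 0): OK
Dual feasibility (all lambda_i >= 0): OK
Complementary slackness (lambda_i * g_i(x) = 0 for all i): OK

Verdict: yes, KKT holds.

yes


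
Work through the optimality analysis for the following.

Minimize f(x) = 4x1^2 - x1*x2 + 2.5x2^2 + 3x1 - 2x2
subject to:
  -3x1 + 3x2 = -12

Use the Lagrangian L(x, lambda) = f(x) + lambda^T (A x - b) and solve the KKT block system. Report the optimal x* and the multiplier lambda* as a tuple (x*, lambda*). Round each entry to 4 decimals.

Form the Lagrangian:
  L(x, lambda) = (1/2) x^T Q x + c^T x + lambda^T (A x - b)
Stationarity (grad_x L = 0): Q x + c + A^T lambda = 0.
Primal feasibility: A x = b.

This gives the KKT block system:
  [ Q   A^T ] [ x     ]   [-c ]
  [ A    0  ] [ lambda ] = [ b ]

Solving the linear system:
  x*      = (1.3636, -2.6364)
  lambda* = (5.5152)
  f(x*)   = 37.7727

x* = (1.3636, -2.6364), lambda* = (5.5152)
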